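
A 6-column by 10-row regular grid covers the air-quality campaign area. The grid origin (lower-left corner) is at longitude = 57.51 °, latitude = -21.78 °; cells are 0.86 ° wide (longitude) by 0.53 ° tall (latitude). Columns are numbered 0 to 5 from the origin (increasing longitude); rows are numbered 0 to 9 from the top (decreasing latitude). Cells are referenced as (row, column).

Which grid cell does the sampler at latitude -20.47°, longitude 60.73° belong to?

(7, 3)

Column index: ⌊(60.73 − 57.51) / 0.86⌋ = ⌊3.744⌋ = 3
Row offset from origin: ⌊(-20.47 − -21.78) / 0.53⌋ = ⌊2.472⌋ = 2 → row 7 (counted from top)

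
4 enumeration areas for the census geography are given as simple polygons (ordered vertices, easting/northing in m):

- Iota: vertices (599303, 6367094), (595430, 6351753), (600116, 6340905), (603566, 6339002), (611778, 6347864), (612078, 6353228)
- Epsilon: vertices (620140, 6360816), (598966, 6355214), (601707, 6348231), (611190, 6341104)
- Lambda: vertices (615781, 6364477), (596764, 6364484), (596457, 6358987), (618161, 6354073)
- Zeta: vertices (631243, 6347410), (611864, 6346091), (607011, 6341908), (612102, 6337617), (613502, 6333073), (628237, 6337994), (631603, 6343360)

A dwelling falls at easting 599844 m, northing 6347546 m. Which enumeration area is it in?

Cast a ray rightward from (599844, 6347546). For each polygon, the edges (by vertex number in listed order) whose endpoints lie on opposite sides of northing = 6347546, where each meets that height, and whether that is right or left of the point:
Iota: 2–3 at easting≈597247.3 (left), 4–5 at easting≈611483.3 (right) → 1 crossing.
Epsilon: 3–4 at easting≈602618.4 (right), 4–1 at easting≈614114.9 (right) → 2 crossings.
Lambda: no edge straddles that height → 0 crossings.
Zeta: no edge straddles that height → 0 crossings.
Only Iota has an odd count, so the point is inside Iota.

Iota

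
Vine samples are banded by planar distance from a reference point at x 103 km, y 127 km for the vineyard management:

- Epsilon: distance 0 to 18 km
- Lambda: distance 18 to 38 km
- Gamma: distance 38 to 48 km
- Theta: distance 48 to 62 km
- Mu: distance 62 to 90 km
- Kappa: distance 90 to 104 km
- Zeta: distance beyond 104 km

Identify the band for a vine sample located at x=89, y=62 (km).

Mu

Distance = √((89−103)² + (62−127)²) = √(196.000 + 4225.000) = 66.491 km.
62 ≤ 66.491 < 90 → Mu.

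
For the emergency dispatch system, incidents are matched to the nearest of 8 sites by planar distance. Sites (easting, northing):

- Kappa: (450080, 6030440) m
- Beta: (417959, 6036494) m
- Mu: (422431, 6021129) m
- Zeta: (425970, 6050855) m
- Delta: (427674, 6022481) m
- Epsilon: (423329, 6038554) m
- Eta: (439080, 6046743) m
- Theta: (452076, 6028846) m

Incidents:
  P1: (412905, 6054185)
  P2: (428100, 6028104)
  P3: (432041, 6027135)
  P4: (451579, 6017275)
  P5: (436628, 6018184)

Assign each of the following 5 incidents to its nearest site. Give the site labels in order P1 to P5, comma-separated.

P1 → Zeta (d²=181783125.00)
P2 → Delta (d²=31799605.00)
P3 → Delta (d²=40730405.00)
P4 → Theta (d²=134135050.00)
P5 → Delta (d²=98638325.00)

Zeta, Delta, Delta, Theta, Delta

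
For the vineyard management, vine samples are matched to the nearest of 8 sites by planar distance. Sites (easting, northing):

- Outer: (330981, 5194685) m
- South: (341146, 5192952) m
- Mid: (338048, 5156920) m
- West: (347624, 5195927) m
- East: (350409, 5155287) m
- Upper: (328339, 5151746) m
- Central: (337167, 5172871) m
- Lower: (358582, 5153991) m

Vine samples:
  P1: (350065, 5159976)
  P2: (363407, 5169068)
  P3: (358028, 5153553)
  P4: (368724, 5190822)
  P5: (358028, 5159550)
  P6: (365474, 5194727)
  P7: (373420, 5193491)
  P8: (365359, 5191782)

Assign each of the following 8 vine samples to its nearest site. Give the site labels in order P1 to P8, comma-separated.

East, Lower, Lower, West, Lower, West, West, West

P1 → East (d²=22105057.00)
P2 → Lower (d²=250596554.00)
P3 → Lower (d²=498760.00)
P4 → West (d²=471271025.00)
P5 → Lower (d²=31209397.00)
P6 → West (d²=320062500.00)
P7 → West (d²=671367712.00)
P8 → West (d²=331711250.00)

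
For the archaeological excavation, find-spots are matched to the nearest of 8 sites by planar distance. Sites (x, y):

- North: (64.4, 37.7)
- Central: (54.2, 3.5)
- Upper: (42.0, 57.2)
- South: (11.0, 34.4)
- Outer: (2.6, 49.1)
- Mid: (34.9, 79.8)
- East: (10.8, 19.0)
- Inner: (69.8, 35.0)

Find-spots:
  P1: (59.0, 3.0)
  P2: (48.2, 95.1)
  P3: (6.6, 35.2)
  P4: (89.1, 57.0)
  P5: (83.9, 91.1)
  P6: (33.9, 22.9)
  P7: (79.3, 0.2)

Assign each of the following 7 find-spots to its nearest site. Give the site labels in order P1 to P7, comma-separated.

Central, Mid, South, Inner, Mid, East, Central

P1 → Central (d²=23.29)
P2 → Mid (d²=410.98)
P3 → South (d²=20.00)
P4 → Inner (d²=856.49)
P5 → Mid (d²=2528.69)
P6 → East (d²=548.82)
P7 → Central (d²=640.90)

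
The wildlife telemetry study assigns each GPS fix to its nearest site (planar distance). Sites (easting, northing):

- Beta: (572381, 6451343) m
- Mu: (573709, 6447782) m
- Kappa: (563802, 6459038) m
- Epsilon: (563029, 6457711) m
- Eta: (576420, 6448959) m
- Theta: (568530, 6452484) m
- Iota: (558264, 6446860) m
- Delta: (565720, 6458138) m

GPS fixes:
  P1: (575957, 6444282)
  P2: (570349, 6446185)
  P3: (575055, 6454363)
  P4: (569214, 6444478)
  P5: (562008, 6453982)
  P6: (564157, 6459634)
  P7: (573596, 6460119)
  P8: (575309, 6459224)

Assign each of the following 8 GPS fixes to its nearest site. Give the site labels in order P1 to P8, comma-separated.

Mu, Mu, Beta, Mu, Epsilon, Kappa, Delta, Beta

P1 → Mu (d²=17303504.00)
P2 → Mu (d²=13840009.00)
P3 → Beta (d²=16270676.00)
P4 → Mu (d²=31121441.00)
P5 → Epsilon (d²=14947882.00)
P6 → Kappa (d²=481241.00)
P7 → Delta (d²=65955737.00)
P8 → Beta (d²=70683345.00)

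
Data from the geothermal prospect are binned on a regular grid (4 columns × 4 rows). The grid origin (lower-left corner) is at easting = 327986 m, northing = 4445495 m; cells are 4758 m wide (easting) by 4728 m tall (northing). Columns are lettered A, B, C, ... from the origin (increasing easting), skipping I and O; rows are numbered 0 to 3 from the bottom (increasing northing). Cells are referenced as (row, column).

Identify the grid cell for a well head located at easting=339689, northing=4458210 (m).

(2, C)

Column index: ⌊(339689 − 327986) / 4758⌋ = ⌊2.460⌋ = 2 → column C
Row offset from origin: ⌊(4458210 − 4445495) / 4728⌋ = ⌊2.689⌋ = 2 → row 2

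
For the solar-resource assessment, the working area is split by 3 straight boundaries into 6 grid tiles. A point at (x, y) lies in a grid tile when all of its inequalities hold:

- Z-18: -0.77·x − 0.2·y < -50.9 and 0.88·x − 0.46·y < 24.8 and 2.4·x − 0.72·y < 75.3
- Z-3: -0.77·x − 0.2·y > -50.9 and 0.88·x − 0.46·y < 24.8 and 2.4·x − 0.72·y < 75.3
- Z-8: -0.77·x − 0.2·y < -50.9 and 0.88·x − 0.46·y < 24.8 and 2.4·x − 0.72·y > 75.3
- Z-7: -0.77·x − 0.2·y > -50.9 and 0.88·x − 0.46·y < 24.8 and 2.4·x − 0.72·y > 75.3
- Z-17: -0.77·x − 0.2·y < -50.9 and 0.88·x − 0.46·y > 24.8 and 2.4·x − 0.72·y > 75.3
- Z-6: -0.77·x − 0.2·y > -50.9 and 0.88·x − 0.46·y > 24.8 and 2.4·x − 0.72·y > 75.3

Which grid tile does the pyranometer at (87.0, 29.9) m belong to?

Z-17

-0.77·87.0 − 0.2·29.9 = -72.970, which is < -50.9
0.88·87.0 − 0.46·29.9 = 62.806, which is > 24.8
2.4·87.0 − 0.72·29.9 = 187.272, which is > 75.3
This sign pattern matches Z-17.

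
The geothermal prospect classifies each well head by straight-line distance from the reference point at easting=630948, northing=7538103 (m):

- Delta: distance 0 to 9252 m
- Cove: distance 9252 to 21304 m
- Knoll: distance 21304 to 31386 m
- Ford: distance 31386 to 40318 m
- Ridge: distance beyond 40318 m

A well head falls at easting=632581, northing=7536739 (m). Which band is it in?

Delta

Distance = √((632581−630948)² + (7536739−7538103)²) = √(2666689.000 + 1860496.000) = 2127.718 m.
0 ≤ 2127.718 < 9252 → Delta.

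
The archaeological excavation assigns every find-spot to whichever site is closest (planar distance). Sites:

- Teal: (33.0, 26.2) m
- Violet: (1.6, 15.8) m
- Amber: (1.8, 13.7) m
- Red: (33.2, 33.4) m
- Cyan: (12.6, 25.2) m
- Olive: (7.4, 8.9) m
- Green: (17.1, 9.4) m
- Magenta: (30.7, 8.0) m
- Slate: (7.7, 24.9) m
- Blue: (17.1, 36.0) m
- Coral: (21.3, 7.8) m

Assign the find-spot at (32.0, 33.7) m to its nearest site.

Squared distances to each site:
Teal: 57.250; Violet: 1244.570; Amber: 1312.040; Red: 1.530; Cyan: 448.610; Olive: 1220.200; Green: 812.500; Magenta: 662.180; Slate: 667.930; Blue: 227.300; Coral: 785.300.
Minimum at Red.

Red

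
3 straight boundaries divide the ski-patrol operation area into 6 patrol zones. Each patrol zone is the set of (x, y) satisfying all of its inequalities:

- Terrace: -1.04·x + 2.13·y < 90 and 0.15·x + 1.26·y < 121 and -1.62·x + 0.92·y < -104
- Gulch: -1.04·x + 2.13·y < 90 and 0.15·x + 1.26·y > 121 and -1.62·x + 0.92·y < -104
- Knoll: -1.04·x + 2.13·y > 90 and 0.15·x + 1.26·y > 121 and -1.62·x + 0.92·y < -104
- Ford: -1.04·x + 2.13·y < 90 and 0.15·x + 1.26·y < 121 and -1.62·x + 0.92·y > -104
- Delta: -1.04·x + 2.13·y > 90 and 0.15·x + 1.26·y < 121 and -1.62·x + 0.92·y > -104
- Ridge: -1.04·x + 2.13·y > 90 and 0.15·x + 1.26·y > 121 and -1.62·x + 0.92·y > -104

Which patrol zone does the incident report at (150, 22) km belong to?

Terrace

-1.04·150 + 2.13·22 = -109.140, which is < 90
0.15·150 + 1.26·22 = 50.220, which is < 121
-1.62·150 + 0.92·22 = -222.760, which is < -104
This sign pattern matches Terrace.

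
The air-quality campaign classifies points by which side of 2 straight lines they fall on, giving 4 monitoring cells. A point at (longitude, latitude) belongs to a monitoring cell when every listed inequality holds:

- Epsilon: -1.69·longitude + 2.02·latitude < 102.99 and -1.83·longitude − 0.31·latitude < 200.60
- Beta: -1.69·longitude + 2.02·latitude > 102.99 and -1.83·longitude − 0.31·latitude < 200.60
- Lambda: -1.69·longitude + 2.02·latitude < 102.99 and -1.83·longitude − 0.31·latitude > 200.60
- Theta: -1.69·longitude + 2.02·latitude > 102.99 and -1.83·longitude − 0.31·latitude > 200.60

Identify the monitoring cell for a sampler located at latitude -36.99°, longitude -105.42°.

-1.69·-105.42 + 2.02·-36.99 = 103.440, which is > 102.99
-1.83·-105.42 − 0.31·-36.99 = 204.386, which is > 200.60
This sign pattern matches Theta.

Theta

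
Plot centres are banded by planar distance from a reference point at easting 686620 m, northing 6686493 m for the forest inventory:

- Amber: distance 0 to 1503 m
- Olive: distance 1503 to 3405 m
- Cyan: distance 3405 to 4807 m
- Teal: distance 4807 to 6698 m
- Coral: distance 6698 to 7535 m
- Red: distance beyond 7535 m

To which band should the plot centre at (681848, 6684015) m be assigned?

Distance = √((681848−686620)² + (6684015−6686493)²) = √(22771984.000 + 6140484.000) = 5377.032 m.
4807 ≤ 5377.032 < 6698 → Teal.

Teal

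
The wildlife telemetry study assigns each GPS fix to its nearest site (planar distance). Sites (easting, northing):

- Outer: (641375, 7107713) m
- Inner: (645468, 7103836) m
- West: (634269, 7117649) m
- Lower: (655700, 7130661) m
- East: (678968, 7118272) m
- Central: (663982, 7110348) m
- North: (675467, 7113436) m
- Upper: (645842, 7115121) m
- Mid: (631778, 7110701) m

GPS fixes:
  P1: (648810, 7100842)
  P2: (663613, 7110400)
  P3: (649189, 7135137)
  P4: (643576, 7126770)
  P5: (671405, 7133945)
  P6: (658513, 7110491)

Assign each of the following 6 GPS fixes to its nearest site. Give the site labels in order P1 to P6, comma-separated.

Inner, Central, Lower, Upper, Lower, Central

P1 → Inner (d²=20133000.00)
P2 → Central (d²=138865.00)
P3 → Lower (d²=62427697.00)
P4 → Upper (d²=140833957.00)
P5 → Lower (d²=257431681.00)
P6 → Central (d²=29930410.00)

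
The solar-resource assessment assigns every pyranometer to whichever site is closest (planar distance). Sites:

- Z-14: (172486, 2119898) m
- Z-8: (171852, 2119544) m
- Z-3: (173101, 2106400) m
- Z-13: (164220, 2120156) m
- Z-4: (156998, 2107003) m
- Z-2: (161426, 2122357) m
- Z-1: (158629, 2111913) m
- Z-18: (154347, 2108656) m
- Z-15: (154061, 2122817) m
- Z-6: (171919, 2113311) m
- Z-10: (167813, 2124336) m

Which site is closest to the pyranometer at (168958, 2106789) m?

Squared distances to each site:
Z-14: 184292665.000; Z-8: 171065261.000; Z-3: 17315770.000; Z-13: 201125333.000; Z-4: 143087396.000; Z-2: 299093648.000; Z-1: 132943617.000; Z-18: 216967010.000; Z-15: 478817393.000; Z-6: 51304005.000; Z-10: 309208234.000.
Minimum at Z-3.

Z-3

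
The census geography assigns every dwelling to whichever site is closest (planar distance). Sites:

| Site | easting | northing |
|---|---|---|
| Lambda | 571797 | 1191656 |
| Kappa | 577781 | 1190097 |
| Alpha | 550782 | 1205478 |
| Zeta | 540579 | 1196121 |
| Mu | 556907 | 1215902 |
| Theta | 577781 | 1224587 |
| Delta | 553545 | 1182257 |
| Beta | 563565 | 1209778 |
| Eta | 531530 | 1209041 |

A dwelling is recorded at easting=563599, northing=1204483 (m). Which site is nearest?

Beta

Squared distances to each site:
Lambda: 231739133.000; Kappa: 408086120.000; Alpha: 165265514.000; Zeta: 599843444.000; Mu: 175176425.000; Theta: 605299940.000; Delta: 595077992.000; Beta: 28038181.000; Eta: 1049196125.000.
Minimum at Beta.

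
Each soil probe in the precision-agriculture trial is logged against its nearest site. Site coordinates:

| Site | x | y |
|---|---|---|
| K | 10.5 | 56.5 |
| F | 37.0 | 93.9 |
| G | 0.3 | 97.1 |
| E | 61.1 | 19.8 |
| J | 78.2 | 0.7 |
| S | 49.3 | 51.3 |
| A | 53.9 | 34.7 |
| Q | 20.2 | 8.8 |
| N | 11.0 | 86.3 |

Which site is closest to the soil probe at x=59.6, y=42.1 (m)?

A

Squared distances to each site:
K: 2618.170; F: 3194.000; G: 6541.490; E: 499.540; J: 2059.920; S: 190.730; A: 87.250; Q: 2661.250; N: 4315.600.
Minimum at A.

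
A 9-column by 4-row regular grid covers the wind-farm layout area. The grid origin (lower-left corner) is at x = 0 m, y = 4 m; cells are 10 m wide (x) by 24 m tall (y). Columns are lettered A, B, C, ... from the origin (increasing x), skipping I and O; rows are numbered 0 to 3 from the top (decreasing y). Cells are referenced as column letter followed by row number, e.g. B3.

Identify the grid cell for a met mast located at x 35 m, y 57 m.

D1

Column index: ⌊(35 − 0) / 10⌋ = ⌊3.500⌋ = 3 → column D
Row offset from origin: ⌊(57 − 4) / 24⌋ = ⌊2.208⌋ = 2 → row 1 (counted from top)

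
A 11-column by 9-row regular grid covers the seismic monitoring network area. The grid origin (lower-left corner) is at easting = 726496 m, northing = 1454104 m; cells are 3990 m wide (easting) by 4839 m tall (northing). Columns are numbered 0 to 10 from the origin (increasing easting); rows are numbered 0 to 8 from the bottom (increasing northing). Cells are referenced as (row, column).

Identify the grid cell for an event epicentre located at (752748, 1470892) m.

(3, 6)

Column index: ⌊(752748 − 726496) / 3990⌋ = ⌊6.579⌋ = 6
Row offset from origin: ⌊(1470892 − 1454104) / 4839⌋ = ⌊3.469⌋ = 3 → row 3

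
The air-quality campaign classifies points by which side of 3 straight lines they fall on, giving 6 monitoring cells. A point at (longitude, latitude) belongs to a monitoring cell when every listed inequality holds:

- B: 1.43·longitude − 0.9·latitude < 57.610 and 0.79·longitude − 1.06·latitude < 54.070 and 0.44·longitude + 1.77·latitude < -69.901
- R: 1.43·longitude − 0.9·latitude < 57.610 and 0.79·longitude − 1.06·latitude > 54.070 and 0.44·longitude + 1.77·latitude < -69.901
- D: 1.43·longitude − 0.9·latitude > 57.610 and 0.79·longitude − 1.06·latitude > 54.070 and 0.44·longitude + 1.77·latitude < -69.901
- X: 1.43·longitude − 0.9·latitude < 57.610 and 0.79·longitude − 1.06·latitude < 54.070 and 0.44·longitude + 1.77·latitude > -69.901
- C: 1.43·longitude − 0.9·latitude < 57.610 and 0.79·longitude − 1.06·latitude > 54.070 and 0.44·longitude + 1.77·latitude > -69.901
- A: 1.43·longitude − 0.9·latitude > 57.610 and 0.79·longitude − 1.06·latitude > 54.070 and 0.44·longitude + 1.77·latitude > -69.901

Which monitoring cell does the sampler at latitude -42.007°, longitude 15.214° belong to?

1.43·15.214 − 0.9·-42.007 = 59.562, which is > 57.610
0.79·15.214 − 1.06·-42.007 = 56.546, which is > 54.070
0.44·15.214 + 1.77·-42.007 = -67.658, which is > -69.901
This sign pattern matches A.

A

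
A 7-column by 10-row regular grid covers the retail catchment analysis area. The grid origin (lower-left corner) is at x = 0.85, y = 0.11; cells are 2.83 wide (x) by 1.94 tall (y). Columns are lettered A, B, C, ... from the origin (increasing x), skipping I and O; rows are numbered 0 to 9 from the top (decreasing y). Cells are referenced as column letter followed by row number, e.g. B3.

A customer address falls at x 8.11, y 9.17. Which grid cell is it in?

Column index: ⌊(8.11 − 0.85) / 2.83⌋ = ⌊2.565⌋ = 2 → column C
Row offset from origin: ⌊(9.17 − 0.11) / 1.94⌋ = ⌊4.670⌋ = 4 → row 5 (counted from top)

C5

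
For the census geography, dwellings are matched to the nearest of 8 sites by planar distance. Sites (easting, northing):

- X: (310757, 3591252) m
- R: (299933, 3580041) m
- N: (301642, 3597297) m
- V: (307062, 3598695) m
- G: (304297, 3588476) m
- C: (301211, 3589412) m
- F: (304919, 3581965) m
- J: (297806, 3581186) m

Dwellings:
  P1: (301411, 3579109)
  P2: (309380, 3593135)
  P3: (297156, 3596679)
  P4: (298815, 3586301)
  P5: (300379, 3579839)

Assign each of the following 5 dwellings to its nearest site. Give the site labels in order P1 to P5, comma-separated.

P1 → R (d²=3053108.00)
P2 → X (d²=5441818.00)
P3 → N (d²=20506120.00)
P4 → C (d²=15419137.00)
P5 → R (d²=239720.00)

R, X, N, C, R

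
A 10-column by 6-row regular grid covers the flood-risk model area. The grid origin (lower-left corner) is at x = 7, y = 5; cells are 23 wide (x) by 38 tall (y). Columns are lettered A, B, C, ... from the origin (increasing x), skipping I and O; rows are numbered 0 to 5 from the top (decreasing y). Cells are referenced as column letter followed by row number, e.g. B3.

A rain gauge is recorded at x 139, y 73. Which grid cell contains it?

Column index: ⌊(139 − 7) / 23⌋ = ⌊5.739⌋ = 5 → column F
Row offset from origin: ⌊(73 − 5) / 38⌋ = ⌊1.789⌋ = 1 → row 4 (counted from top)

F4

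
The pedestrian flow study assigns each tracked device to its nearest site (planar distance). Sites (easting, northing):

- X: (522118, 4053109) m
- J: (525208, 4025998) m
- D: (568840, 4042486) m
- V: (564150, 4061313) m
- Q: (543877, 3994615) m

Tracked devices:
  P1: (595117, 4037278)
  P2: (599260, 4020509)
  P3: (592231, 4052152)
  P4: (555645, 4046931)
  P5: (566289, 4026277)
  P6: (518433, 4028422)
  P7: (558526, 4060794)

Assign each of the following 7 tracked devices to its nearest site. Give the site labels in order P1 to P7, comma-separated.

P1 → D (d²=717603993.00)
P2 → D (d²=1408364929.00)
P3 → D (d²=640570437.00)
P4 → D (d²=193866050.00)
P5 → D (d²=269239282.00)
P6 → J (d²=51776401.00)
P7 → V (d²=31898737.00)

D, D, D, D, D, J, V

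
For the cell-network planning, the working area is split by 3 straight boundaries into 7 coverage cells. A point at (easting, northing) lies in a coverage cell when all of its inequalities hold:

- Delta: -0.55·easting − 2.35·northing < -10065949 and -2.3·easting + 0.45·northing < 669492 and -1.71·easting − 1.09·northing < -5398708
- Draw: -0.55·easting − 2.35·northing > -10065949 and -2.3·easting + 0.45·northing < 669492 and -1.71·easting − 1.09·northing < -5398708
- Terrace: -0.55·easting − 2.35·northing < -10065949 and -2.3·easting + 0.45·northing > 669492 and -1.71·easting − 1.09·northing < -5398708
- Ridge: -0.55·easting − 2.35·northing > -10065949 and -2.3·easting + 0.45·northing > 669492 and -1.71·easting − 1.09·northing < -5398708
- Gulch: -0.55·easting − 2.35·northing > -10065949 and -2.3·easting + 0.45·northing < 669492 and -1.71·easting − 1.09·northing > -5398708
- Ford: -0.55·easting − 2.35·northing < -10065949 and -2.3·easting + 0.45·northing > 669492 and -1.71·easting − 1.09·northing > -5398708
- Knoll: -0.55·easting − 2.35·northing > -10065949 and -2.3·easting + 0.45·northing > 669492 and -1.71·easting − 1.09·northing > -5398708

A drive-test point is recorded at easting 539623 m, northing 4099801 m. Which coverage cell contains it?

Gulch

-0.55·539623 − 2.35·4099801 = -9931325.000, which is > -10065949
-2.3·539623 + 0.45·4099801 = 603777.550, which is < 669492
-1.71·539623 − 1.09·4099801 = -5391538.420, which is > -5398708
This sign pattern matches Gulch.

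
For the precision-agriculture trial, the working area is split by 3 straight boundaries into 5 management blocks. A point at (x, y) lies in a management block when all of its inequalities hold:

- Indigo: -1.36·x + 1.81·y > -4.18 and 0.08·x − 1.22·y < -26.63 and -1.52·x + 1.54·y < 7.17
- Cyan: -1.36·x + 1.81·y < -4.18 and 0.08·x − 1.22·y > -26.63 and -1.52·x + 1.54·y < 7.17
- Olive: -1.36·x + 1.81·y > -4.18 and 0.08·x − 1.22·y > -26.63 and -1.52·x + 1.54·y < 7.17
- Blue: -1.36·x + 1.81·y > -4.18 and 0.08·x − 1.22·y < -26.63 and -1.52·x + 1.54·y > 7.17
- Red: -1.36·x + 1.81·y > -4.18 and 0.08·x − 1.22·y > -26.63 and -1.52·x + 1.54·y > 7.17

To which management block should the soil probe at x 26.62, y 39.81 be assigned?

-1.36·26.62 + 1.81·39.81 = 35.853, which is > -4.18
0.08·26.62 − 1.22·39.81 = -46.439, which is < -26.63
-1.52·26.62 + 1.54·39.81 = 20.845, which is > 7.17
This sign pattern matches Blue.

Blue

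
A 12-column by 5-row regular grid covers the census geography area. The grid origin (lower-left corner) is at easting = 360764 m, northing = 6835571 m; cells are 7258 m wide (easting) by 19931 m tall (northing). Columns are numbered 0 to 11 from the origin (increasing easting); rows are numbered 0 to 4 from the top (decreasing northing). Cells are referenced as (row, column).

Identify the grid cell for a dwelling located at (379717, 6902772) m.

(1, 2)

Column index: ⌊(379717 − 360764) / 7258⌋ = ⌊2.611⌋ = 2
Row offset from origin: ⌊(6902772 − 6835571) / 19931⌋ = ⌊3.372⌋ = 3 → row 1 (counted from top)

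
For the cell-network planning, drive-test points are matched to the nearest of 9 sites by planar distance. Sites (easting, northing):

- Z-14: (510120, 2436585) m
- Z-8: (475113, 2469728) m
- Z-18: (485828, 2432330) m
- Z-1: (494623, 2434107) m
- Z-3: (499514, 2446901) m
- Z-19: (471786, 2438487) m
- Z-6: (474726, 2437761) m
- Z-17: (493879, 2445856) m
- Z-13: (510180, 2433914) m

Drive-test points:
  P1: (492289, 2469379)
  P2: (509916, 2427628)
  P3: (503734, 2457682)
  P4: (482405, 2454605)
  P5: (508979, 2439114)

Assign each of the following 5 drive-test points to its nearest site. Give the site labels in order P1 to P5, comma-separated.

Z-8, Z-13, Z-3, Z-17, Z-14

P1 → Z-8 (d²=295136777.00)
P2 → Z-13 (d²=39583492.00)
P3 → Z-3 (d²=134038361.00)
P4 → Z-17 (d²=208197677.00)
P5 → Z-14 (d²=7697722.00)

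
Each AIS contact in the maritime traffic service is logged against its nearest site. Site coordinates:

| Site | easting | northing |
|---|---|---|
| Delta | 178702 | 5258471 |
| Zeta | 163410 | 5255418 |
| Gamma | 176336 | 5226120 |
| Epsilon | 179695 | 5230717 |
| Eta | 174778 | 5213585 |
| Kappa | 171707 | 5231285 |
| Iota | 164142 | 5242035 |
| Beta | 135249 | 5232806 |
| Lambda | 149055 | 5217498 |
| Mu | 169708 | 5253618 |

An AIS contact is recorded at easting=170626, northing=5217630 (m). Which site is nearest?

Squared distances to each site:
Delta: 1733209057.000; Zeta: 1480003600.000; Gamma: 104684200.000; Epsilon: 253516330.000; Eta: 33601129.000; Kappa: 187627586.000; Iota: 637646281.000; Beta: 1481843105.000; Lambda: 465325465.000; Mu: 1295978868.000.
Minimum at Eta.

Eta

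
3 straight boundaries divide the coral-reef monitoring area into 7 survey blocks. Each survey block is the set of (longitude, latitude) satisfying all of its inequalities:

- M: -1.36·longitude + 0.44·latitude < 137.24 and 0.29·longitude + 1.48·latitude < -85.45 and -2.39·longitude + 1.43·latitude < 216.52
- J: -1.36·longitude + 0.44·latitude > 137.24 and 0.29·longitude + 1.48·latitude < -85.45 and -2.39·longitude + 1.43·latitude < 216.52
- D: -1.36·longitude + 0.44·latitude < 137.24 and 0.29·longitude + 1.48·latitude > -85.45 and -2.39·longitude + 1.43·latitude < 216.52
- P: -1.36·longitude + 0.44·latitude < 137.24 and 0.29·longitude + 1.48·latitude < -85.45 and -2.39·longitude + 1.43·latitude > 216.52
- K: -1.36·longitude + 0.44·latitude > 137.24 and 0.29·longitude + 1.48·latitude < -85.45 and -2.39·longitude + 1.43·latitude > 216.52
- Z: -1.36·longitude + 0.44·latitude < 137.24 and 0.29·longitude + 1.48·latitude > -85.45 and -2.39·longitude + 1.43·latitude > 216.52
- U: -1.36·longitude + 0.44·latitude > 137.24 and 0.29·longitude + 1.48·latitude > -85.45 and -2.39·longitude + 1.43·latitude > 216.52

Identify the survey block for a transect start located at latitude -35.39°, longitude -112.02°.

Z

-1.36·-112.02 + 0.44·-35.39 = 136.776, which is < 137.24
0.29·-112.02 + 1.48·-35.39 = -84.863, which is > -85.45
-2.39·-112.02 + 1.43·-35.39 = 217.120, which is > 216.52
This sign pattern matches Z.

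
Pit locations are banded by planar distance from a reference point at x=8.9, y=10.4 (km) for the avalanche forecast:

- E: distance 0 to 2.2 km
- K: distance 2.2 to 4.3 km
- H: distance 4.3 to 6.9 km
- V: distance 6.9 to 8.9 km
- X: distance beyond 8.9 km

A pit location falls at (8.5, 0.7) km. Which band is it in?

X

Distance = √((8.5−8.9)² + (0.7−10.4)²) = √(0.160 + 94.090) = 9.708 km.
8.9 ≤ 9.708 < ∞ → X.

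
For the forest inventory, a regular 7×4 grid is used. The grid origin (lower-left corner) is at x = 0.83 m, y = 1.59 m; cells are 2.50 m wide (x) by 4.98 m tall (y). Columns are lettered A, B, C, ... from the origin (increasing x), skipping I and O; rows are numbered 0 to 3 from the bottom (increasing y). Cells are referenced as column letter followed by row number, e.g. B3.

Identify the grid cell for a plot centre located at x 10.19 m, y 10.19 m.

Column index: ⌊(10.19 − 0.83) / 2.50⌋ = ⌊3.744⌋ = 3 → column D
Row offset from origin: ⌊(10.19 − 1.59) / 4.98⌋ = ⌊1.727⌋ = 1 → row 1

D1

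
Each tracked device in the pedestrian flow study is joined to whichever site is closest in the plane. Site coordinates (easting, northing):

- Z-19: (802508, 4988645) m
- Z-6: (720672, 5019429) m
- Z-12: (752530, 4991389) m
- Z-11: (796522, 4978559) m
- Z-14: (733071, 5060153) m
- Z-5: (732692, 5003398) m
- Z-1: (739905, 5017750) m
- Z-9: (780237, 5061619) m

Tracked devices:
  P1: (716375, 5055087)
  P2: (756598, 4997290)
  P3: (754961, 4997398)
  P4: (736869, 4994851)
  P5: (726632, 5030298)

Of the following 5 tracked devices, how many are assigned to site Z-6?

P1 → Z-14
P2 → Z-12
P3 → Z-12
P4 → Z-5
P5 → Z-6
1 of the 5 goes to Z-6.

1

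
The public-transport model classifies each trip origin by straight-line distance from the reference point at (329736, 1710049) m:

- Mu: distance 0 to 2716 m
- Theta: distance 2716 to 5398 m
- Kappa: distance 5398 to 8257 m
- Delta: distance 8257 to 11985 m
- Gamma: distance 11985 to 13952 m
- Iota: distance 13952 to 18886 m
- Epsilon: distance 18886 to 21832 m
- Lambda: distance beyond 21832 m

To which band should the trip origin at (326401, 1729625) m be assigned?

Distance = √((326401−329736)² + (1729625−1710049)²) = √(11122225.000 + 383219776.000) = 19858.046 m.
18886 ≤ 19858.046 < 21832 → Epsilon.

Epsilon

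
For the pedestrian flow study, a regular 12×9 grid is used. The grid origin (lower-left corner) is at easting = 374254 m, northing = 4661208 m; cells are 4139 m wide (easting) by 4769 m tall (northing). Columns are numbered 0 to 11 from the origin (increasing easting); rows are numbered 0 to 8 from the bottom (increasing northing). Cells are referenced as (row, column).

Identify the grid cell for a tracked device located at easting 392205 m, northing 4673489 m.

(2, 4)

Column index: ⌊(392205 − 374254) / 4139⌋ = ⌊4.337⌋ = 4
Row offset from origin: ⌊(4673489 − 4661208) / 4769⌋ = ⌊2.575⌋ = 2 → row 2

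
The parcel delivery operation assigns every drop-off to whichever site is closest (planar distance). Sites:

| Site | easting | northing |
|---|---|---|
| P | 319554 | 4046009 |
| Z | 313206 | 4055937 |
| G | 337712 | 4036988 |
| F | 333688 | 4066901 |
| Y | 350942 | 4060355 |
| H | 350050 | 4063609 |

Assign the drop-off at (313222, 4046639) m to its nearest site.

P

Squared distances to each site:
P: 40491124.000; Z: 86453060.000; G: 692901901.000; F: 829405800.000; Y: 1610927056.000; H: 1644282484.000.
Minimum at P.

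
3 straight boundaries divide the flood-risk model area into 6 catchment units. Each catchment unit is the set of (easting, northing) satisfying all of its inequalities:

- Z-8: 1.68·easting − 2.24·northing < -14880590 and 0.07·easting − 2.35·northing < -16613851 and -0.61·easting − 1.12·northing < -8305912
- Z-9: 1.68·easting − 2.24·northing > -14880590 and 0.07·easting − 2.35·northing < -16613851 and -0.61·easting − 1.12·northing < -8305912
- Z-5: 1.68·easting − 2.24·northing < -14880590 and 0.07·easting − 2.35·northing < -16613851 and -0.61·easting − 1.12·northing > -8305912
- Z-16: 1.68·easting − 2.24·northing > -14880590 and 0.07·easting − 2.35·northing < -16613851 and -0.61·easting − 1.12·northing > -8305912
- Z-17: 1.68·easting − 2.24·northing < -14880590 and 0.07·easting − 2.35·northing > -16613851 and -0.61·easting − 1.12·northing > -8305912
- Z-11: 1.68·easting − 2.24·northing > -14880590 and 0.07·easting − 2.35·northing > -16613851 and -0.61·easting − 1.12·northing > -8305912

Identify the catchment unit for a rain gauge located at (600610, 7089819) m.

1.68·600610 − 2.24·7089819 = -14872169.760, which is > -14880590
0.07·600610 − 2.35·7089819 = -16619031.950, which is < -16613851
-0.61·600610 − 1.12·7089819 = -8306969.380, which is < -8305912
This sign pattern matches Z-9.

Z-9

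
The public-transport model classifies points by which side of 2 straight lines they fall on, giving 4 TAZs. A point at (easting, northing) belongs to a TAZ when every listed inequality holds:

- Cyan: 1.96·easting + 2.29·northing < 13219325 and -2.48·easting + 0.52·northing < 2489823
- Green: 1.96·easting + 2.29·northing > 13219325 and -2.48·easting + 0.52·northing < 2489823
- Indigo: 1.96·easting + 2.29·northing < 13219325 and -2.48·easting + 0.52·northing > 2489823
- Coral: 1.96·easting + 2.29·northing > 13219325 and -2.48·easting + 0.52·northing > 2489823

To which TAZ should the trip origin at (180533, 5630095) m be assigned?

1.96·180533 + 2.29·5630095 = 13246762.230, which is > 13219325
-2.48·180533 + 0.52·5630095 = 2479927.560, which is < 2489823
This sign pattern matches Green.

Green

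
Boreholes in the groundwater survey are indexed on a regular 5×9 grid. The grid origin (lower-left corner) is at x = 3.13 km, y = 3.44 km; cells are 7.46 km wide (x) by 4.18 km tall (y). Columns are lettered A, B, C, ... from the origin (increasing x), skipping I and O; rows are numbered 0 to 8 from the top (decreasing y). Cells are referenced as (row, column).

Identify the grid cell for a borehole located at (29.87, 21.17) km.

Column index: ⌊(29.87 − 3.13) / 7.46⌋ = ⌊3.584⌋ = 3 → column D
Row offset from origin: ⌊(21.17 − 3.44) / 4.18⌋ = ⌊4.242⌋ = 4 → row 4 (counted from top)

(4, D)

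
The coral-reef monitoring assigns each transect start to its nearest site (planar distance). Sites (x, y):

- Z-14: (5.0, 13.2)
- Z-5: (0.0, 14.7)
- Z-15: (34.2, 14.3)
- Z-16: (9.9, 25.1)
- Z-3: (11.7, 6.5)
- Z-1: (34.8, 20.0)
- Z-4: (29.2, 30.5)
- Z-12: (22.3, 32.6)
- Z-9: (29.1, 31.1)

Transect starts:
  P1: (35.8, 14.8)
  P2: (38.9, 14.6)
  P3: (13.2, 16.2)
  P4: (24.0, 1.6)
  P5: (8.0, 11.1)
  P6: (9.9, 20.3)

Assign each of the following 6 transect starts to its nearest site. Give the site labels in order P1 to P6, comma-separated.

P1 → Z-15 (d²=2.81)
P2 → Z-15 (d²=22.18)
P3 → Z-14 (d²=76.24)
P4 → Z-3 (d²=175.30)
P5 → Z-14 (d²=13.41)
P6 → Z-16 (d²=23.04)

Z-15, Z-15, Z-14, Z-3, Z-14, Z-16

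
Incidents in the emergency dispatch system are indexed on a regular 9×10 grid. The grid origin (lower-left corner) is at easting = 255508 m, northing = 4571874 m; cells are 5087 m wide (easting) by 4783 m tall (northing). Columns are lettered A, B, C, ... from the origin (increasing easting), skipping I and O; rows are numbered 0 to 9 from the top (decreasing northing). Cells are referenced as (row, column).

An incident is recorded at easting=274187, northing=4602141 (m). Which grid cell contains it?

Column index: ⌊(274187 − 255508) / 5087⌋ = ⌊3.672⌋ = 3 → column D
Row offset from origin: ⌊(4602141 − 4571874) / 4783⌋ = ⌊6.328⌋ = 6 → row 3 (counted from top)

(3, D)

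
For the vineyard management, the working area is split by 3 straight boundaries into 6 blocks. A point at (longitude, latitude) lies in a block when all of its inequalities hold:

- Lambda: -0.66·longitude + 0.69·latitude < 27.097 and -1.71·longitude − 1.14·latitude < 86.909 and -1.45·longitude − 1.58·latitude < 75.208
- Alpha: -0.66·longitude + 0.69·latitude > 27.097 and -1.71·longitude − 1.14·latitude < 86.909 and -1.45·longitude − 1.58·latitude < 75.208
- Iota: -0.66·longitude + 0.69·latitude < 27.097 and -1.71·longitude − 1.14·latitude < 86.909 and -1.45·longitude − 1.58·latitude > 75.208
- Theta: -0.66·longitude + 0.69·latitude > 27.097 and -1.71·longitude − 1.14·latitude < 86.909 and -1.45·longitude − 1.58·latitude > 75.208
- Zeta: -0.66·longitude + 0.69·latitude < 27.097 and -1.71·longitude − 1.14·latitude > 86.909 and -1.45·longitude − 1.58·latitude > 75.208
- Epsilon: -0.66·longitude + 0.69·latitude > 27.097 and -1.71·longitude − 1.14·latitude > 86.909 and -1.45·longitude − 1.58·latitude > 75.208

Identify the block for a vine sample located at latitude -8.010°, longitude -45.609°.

Zeta

-0.66·-45.609 + 0.69·-8.010 = 24.575, which is < 27.097
-1.71·-45.609 − 1.14·-8.010 = 87.123, which is > 86.909
-1.45·-45.609 − 1.58·-8.010 = 78.789, which is > 75.208
This sign pattern matches Zeta.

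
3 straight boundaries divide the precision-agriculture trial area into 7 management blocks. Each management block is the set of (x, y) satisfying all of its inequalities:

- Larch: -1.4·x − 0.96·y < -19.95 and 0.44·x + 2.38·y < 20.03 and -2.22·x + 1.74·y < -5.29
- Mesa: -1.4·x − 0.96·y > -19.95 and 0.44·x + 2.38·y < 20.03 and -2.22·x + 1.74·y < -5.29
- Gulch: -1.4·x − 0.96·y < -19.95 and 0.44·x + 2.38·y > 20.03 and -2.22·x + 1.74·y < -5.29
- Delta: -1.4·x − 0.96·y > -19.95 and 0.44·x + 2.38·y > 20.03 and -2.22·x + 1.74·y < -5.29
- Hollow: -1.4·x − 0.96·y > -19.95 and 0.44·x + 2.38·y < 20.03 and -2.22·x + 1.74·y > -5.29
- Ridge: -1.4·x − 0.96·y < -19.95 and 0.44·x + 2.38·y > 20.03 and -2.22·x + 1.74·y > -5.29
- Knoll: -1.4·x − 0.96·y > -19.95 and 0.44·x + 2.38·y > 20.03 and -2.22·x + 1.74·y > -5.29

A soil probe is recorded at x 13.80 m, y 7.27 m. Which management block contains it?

Gulch

-1.4·13.80 − 0.96·7.27 = -26.299, which is < -19.95
0.44·13.80 + 2.38·7.27 = 23.375, which is > 20.03
-2.22·13.80 + 1.74·7.27 = -17.986, which is < -5.29
This sign pattern matches Gulch.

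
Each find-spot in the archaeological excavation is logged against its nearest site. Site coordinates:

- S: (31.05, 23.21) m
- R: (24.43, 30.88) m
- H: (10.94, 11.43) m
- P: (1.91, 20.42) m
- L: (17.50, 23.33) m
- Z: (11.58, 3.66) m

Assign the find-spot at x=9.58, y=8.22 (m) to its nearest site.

H

Squared distances to each site:
S: 685.661; R: 733.998; H: 12.154; P: 207.669; L: 291.038; Z: 24.794.
Minimum at H.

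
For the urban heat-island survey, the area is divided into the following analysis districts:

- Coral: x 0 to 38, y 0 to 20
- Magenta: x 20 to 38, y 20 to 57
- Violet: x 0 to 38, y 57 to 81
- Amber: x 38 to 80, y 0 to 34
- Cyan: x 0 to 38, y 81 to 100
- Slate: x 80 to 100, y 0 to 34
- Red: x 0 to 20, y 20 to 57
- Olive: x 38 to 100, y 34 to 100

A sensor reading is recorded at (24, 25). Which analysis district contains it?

Magenta

The point has x = 24 and y = 25.
Only Magenta satisfies 20 ≤ x ≤ 38 and 20 ≤ y ≤ 57.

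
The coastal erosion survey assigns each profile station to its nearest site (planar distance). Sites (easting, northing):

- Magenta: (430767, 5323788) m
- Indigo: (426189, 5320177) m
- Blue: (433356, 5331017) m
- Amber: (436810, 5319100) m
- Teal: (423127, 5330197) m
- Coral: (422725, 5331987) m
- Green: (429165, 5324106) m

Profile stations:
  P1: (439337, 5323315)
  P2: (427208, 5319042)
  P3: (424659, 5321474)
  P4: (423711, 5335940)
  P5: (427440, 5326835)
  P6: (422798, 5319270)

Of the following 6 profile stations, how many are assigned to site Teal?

P1 → Amber
P2 → Indigo
P3 → Indigo
P4 → Coral
P5 → Green
P6 → Indigo
0 of the 6 go to Teal.

0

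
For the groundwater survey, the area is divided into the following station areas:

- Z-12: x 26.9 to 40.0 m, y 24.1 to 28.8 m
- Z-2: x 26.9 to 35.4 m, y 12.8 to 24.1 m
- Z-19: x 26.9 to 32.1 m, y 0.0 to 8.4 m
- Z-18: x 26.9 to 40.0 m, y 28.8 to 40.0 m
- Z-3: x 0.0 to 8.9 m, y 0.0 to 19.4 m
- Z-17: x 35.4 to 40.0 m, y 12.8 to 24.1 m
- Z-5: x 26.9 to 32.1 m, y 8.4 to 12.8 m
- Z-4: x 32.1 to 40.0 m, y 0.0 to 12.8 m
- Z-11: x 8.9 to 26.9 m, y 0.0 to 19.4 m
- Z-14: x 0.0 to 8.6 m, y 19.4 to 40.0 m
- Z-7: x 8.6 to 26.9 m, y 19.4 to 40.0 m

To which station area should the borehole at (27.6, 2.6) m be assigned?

Z-19

The point has x = 27.6 and y = 2.6.
Only Z-19 satisfies 26.9 ≤ x ≤ 32.1 and 0.0 ≤ y ≤ 8.4.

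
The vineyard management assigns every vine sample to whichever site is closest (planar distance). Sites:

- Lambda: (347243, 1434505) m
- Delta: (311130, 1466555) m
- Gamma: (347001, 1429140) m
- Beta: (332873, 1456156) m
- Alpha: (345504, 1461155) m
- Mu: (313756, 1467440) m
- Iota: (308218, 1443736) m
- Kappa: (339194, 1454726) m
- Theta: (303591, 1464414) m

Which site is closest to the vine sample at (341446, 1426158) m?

Gamma

Squared distances to each site:
Lambda: 103277618.000; Delta: 2550977465.000; Gamma: 39750349.000; Beta: 973376333.000; Alpha: 1241257373.000; Mu: 2470939624.000; Iota: 1413086068.000; Kappa: 821202128.000; Theta: 2896522561.000.
Minimum at Gamma.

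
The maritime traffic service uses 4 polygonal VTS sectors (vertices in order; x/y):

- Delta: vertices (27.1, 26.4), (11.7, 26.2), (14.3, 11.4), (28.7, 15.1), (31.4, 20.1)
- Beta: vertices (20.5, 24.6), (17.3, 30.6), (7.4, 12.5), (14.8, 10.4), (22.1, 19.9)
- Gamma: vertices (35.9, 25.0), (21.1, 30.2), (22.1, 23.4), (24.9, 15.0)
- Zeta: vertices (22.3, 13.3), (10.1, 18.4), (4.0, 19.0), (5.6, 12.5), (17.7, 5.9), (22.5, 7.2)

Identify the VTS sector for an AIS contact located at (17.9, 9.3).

Cast a ray rightward from (17.9, 9.3). For each polygon, the edges (by vertex number in listed order) whose endpoints lie on opposite sides of y = 9.3, where each meets that height, and whether that is right or left of the point:
Delta: no edge straddles that height → 0 crossings.
Beta: no edge straddles that height → 0 crossings.
Gamma: no edge straddles that height → 0 crossings.
Zeta: 4–5 at x≈11.47 (left), 6–1 at x≈22.43 (right) → 1 crossing.
Only Zeta has an odd count, so the point is inside Zeta.

Zeta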